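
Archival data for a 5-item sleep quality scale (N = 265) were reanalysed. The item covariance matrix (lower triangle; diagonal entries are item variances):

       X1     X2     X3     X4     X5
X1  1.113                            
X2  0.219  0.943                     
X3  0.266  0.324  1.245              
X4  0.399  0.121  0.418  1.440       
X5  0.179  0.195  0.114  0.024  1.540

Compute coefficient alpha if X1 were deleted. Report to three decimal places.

Remaining items: X2, X3, X4, X5 (k = 4).
Σσ²ᵢ = 0.943 + 1.245 + 1.440 + 1.540 = 5.168
Var(T) = 5.168 + 2 × 1.196 = 7.560
α (item deleted) = (4/3)·(1 − 5.168/7.560) = 0.422

α = 0.422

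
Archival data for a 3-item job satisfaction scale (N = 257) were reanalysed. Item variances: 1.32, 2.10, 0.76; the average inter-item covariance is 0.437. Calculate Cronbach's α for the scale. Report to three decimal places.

Σσ²ᵢ = 1.32 + 2.10 + 0.76 = 4.18
Sum of the 3 distinct covariances = 3 × 0.437 = 1.311
total variance = Σσ²ᵢ + 2·Σcov = 4.18 + 2 × 1.311 = 6.802
α = (3/2)·(1 − 4.18/6.802) = 0.578

Cronbach's α = 0.578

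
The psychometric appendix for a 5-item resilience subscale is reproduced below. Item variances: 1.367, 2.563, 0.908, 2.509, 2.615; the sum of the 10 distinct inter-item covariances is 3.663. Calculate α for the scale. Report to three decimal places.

Σσ²ᵢ = 1.367 + 2.563 + 0.908 + 2.509 + 2.615 = 9.962
Sum of distinct covariances = 3.663
σ²_total = Σσ²ᵢ + 2·Σcov = 9.962 + 2 × 3.663 = 17.288
α = (5/4)·(1 − 9.962/17.288) = 0.530

α = 0.530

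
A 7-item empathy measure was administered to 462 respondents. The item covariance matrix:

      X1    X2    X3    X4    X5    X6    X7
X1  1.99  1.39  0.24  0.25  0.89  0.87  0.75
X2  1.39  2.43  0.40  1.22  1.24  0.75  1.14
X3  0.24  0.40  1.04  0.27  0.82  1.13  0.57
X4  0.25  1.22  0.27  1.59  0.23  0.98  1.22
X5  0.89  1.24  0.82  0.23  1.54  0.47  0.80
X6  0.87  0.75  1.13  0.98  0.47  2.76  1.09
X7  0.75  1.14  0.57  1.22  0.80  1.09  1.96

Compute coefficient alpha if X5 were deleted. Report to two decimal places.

Remaining items: X1, X2, X3, X4, X6, X7 (k = 6).
Σσᵢ² = 1.99 + 2.43 + 1.04 + 1.59 + 2.76 + 1.96 = 11.77
σ²_T = 11.77 + 2 × 12.27 = 36.31
α (item deleted) = (6/5)·(1 − 11.77/36.31) = 0.81

coefficient alpha = 0.81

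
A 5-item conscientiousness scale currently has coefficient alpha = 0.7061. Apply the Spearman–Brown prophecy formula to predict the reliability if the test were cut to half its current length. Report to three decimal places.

predicted reliability = 0.546

Length factor m = 1/2
α' = m·α / (1 − (1−m)·α)
   = 1/2 × 0.7061 / (1 − (1 − 1/2) × 0.7061)
   = 0.3530 / 0.6470 = 0.546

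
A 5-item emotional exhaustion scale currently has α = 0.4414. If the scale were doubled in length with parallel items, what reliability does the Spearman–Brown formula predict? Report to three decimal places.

predicted reliability = 0.612

Length factor m = 2
α' = m·α / (1 + (m−1)·α)
   = 2 × 0.4414 / (1 + (2 − 1) × 0.4414)
   = 0.8828 / 1.4414 = 0.612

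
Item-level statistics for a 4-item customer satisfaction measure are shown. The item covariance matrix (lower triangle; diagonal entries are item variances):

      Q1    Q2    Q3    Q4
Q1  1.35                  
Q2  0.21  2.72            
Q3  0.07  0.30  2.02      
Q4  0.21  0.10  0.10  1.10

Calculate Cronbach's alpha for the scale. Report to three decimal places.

Σσ²ᵢ = 1.35 + 2.72 + 2.02 + 1.10 = 7.19
Σ_{i<j} σ_ij = 0.99
Var(T) = 7.19 + 2 × 0.99 = 9.17
α = (k/(k−1))·(1 − Σσ²ᵢ/Var(T)) = (4/3)·(1 − 7.19/9.17) = 0.288

Cronbach's alpha = 0.288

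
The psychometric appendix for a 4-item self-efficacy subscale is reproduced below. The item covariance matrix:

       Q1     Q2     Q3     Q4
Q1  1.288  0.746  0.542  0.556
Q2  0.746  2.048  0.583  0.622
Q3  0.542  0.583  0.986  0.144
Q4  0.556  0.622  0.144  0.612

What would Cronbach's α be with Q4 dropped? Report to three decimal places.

Cronbach's α = 0.696

Remaining items: Q1, Q2, Q3 (k = 3).
Σσᵢ² = 1.288 + 2.048 + 0.986 = 4.322
σ²_total = 4.322 + 2 × 1.871 = 8.064
α (item deleted) = (3/2)·(1 − 4.322/8.064) = 0.696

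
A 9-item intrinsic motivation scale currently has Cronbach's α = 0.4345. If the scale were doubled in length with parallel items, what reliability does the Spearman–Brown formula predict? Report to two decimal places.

Length factor m = 2
α' = m·α / (1 + (m−1)·α)
   = 2 × 0.4345 / (1 + (2 − 1) × 0.4345)
   = 0.8690 / 1.4345 = 0.61

predicted reliability = 0.61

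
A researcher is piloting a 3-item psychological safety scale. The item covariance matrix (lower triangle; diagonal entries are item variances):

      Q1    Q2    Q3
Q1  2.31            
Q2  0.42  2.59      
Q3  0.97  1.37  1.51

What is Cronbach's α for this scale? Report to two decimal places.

sum of item variances = 2.31 + 2.59 + 1.51 = 6.41
Sum of off-diagonal covariances = 2.76
σ²_T = 6.41 + 2 × 2.76 = 11.93
α = (k/(k−1))·(1 − sum of item variances/σ²_T) = (3/2)·(1 − 6.41/11.93) = 0.69

α = 0.69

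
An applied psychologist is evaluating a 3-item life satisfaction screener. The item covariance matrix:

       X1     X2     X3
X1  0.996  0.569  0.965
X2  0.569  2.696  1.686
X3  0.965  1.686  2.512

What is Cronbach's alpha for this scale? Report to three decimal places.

Cronbach's alpha = 0.764

ΣVar(i) = 0.996 + 2.696 + 2.512 = 6.204
Sum of the distinct covariances = 3.220
σ²_total = 6.204 + 2 × 3.220 = 12.644
α = (k/(k−1))·(1 − ΣVar(i)/σ²_total) = (3/2)·(1 − 6.204/12.644) = 0.764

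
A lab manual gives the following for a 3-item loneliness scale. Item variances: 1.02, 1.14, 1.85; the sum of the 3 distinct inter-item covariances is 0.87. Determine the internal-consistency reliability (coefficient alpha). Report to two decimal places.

coefficient alpha = 0.45

ΣVar(i) = 1.02 + 1.14 + 1.85 = 4.01
Sum of distinct covariances = 0.87
Var(T) = ΣVar(i) + 2·Σcov = 4.01 + 2 × 0.87 = 5.75
α = (3/2)·(1 − 4.01/5.75) = 0.45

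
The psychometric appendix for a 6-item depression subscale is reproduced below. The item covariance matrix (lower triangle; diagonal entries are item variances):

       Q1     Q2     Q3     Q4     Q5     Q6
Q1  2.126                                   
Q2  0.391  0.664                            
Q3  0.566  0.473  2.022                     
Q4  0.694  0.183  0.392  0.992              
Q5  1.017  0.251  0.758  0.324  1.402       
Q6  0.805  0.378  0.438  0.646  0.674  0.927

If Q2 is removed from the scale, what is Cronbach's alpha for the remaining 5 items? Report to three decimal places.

Remaining items: Q1, Q3, Q4, Q5, Q6 (k = 5).
Σσ²ᵢ = 2.126 + 2.022 + 0.992 + 1.402 + 0.927 = 7.469
σ²_T = 7.469 + 2 × 6.314 = 20.097
α (item deleted) = (5/4)·(1 − 7.469/20.097) = 0.785

Cronbach's alpha = 0.785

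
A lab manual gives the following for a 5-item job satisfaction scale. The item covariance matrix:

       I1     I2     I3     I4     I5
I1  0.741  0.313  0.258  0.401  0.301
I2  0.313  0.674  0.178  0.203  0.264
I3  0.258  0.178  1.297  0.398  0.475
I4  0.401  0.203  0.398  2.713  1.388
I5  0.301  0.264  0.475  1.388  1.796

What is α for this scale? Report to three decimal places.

α = 0.671

Σσ²ᵢ = 0.741 + 0.674 + 1.297 + 2.713 + 1.796 = 7.221
Sum of the distinct covariances = 4.179
Var(T) = 7.221 + 2 × 4.179 = 15.579
α = (k/(k−1))·(1 − Σσ²ᵢ/Var(T)) = (5/4)·(1 − 7.221/15.579) = 0.671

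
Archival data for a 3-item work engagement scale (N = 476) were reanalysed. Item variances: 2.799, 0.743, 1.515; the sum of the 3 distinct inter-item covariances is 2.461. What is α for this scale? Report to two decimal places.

sum of item variances = 2.799 + 0.743 + 1.515 = 5.057
Sum of distinct covariances = 2.461
total variance = sum of item variances + 2·Σcov = 5.057 + 2 × 2.461 = 9.979
α = (3/2)·(1 − 5.057/9.979) = 0.74

α = 0.74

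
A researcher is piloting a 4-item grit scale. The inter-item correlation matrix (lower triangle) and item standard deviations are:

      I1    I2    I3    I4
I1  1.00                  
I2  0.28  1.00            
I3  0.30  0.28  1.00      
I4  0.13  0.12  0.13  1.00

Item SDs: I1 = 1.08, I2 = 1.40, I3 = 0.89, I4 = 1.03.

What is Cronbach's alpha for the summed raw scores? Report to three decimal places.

Σσ²ᵢ = 1.08² + 1.40² + 0.89² + 1.03² = 4.9794
Covariances σ_ij = r_ij · s_i · s_j:
  σ(I1,I2) = 0.28 × 1.08 × 1.40 = 0.4234
  σ(I1,I3) = 0.30 × 1.08 × 0.89 = 0.2884
  σ(I1,I4) = 0.13 × 1.08 × 1.03 = 0.1446
  σ(I2,I3) = 0.28 × 1.40 × 0.89 = 0.3489
  σ(I2,I4) = 0.12 × 1.40 × 1.03 = 0.1730
  σ(I3,I4) = 0.13 × 0.89 × 1.03 = 0.1192
σ²_T = Σσ²ᵢ + 2·Σσ_ij = 4.9794 + 2 × 1.4975 = 7.9744
α = (4/3)·(1 − 4.9794/7.9744) = 0.501

α = 0.501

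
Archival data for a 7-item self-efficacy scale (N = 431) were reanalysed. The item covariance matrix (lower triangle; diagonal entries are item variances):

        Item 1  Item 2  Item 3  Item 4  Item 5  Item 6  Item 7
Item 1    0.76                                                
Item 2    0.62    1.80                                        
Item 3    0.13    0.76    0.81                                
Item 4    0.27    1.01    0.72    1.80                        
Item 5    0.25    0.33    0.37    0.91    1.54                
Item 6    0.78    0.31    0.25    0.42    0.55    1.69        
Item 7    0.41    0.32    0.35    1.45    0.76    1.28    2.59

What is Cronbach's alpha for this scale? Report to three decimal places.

Cronbach's alpha = 0.805

Σσᵢ² = 0.76 + 1.80 + 0.81 + 1.80 + 1.54 + 1.69 + 2.59 = 10.99
Sum of the distinct covariances = 12.25
σ²_total = 10.99 + 2 × 12.25 = 35.49
α = (k/(k−1))·(1 − Σσᵢ²/σ²_total) = (7/6)·(1 − 10.99/35.49) = 0.805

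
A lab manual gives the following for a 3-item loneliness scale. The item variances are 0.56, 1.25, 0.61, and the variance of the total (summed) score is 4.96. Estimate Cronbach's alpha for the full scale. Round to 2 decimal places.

sum of item variances = 0.56 + 1.25 + 0.61 = 2.42
α = (k/(k−1))·(1 − sum of item variances/Var(T)) = (3/2)·(1 − 2.42/4.96) = 0.77

α = 0.77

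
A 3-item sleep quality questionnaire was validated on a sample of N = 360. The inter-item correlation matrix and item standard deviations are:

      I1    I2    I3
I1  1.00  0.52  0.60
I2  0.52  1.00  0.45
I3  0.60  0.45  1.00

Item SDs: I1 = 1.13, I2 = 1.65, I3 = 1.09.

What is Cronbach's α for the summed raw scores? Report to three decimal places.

Σσ²ᵢ = 1.13² + 1.65² + 1.09² = 5.1875
Covariances σ_ij = r_ij · s_i · s_j:
  σ(I1,I2) = 0.52 × 1.13 × 1.65 = 0.9695
  σ(I1,I3) = 0.60 × 1.13 × 1.09 = 0.7390
  σ(I2,I3) = 0.45 × 1.65 × 1.09 = 0.8093
σ²_T = Σσ²ᵢ + 2·Σσ_ij = 5.1875 + 2 × 2.5178 = 10.2231
α = (3/2)·(1 − 5.1875/10.2231) = 0.739

α = 0.739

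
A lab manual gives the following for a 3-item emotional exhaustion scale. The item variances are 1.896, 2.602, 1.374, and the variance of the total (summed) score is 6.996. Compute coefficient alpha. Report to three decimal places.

ΣVar(i) = 1.896 + 2.602 + 1.374 = 5.872
α = (k/(k−1))·(1 − ΣVar(i)/σ²_total) = (3/2)·(1 − 5.872/6.996) = 0.241

α = 0.241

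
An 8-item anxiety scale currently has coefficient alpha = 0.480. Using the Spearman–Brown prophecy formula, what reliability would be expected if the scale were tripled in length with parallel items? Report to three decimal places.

predicted reliability = 0.735

Length factor m = 3
α' = m·α / (1 + (m−1)·α)
   = 3 × 0.480 / (1 + (3 − 1) × 0.480)
   = 1.4400 / 1.9600 = 0.735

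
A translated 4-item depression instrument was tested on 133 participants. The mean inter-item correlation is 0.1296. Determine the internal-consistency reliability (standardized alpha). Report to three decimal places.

α = 0.373

Standardized α = k·r̄ / (1 + (k−1)·r̄) = 4 × 0.1296 / (1 + 3 × 0.1296)
  = 0.5184 / 1.3888 = 0.373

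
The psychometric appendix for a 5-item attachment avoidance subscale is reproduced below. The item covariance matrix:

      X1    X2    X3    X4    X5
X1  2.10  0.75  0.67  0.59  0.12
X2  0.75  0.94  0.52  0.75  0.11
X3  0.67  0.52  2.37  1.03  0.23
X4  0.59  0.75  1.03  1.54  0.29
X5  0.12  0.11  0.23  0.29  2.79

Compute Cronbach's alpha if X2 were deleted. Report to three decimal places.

Remaining items: X1, X3, X4, X5 (k = 4).
Σσᵢ² = 2.10 + 2.37 + 1.54 + 2.79 = 8.80
Var(T) = 8.80 + 2 × 2.93 = 14.66
α (item deleted) = (4/3)·(1 − 8.80/14.66) = 0.533

α = 0.533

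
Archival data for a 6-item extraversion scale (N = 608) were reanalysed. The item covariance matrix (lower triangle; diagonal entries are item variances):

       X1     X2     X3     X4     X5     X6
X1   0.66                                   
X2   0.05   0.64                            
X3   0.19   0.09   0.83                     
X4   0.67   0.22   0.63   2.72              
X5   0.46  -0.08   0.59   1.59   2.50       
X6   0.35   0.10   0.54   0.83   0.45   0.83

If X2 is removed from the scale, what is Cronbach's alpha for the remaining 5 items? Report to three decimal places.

Remaining items: X1, X3, X4, X5, X6 (k = 5).
ΣVar(i) = 0.66 + 0.83 + 2.72 + 2.50 + 0.83 = 7.54
σ²_T = 7.54 + 2 × 6.30 = 20.14
α (item deleted) = (5/4)·(1 − 7.54/20.14) = 0.782

α = 0.782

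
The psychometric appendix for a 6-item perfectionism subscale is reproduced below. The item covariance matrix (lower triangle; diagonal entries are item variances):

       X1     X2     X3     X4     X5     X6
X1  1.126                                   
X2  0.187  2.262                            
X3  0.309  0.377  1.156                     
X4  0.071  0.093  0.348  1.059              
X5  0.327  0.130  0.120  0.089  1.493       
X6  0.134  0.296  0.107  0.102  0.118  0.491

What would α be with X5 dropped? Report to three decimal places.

α = 0.499

Remaining items: X1, X2, X3, X4, X6 (k = 5).
sum of item variances = 1.126 + 2.262 + 1.156 + 1.059 + 0.491 = 6.094
σ²_T = 6.094 + 2 × 2.024 = 10.142
α (item deleted) = (5/4)·(1 − 6.094/10.142) = 0.499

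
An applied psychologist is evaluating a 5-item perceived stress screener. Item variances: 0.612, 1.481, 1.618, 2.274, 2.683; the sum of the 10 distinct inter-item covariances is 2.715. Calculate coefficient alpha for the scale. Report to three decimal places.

α = 0.481

Σσᵢ² = 0.612 + 1.481 + 1.618 + 2.274 + 2.683 = 8.668
Sum of distinct covariances = 2.715
total variance = Σσᵢ² + 2·Σcov = 8.668 + 2 × 2.715 = 14.098
α = (5/4)·(1 − 8.668/14.098) = 0.481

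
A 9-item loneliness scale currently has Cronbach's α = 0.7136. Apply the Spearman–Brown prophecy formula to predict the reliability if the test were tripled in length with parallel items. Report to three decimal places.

Length factor m = 3
α' = m·α / (1 + (m−1)·α)
   = 3 × 0.7136 / (1 + (3 − 1) × 0.7136)
   = 2.1408 / 2.4272 = 0.882

predicted reliability = 0.882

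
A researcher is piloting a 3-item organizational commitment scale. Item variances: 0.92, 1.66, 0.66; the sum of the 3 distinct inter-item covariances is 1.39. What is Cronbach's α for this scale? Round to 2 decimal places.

Cronbach's α = 0.69

Σσᵢ² = 0.92 + 1.66 + 0.66 = 3.24
Sum of distinct covariances = 1.39
σ²_total = Σσᵢ² + 2·Σcov = 3.24 + 2 × 1.39 = 6.02
α = (3/2)·(1 − 3.24/6.02) = 0.69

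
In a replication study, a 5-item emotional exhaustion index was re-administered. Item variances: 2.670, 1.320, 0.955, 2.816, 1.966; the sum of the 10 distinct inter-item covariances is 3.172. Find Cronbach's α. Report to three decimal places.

sum of item variances = 2.670 + 1.320 + 0.955 + 2.816 + 1.966 = 9.727
Sum of distinct covariances = 3.172
σ²_total = sum of item variances + 2·Σcov = 9.727 + 2 × 3.172 = 16.071
α = (5/4)·(1 − 9.727/16.071) = 0.493

Cronbach's α = 0.493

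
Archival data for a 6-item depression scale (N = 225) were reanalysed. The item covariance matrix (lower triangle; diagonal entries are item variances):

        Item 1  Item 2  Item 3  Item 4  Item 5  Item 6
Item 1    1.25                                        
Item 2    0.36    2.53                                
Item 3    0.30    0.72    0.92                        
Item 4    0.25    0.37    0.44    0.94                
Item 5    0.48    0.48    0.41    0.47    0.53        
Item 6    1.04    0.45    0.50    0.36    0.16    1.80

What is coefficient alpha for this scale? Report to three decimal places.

coefficient alpha = 0.756

ΣVar(i) = 1.25 + 2.53 + 0.92 + 0.94 + 0.53 + 1.80 = 7.97
Sum of off-diagonal covariances = 6.79
σ²_T = 7.97 + 2 × 6.79 = 21.55
α = (k/(k−1))·(1 − ΣVar(i)/σ²_T) = (6/5)·(1 − 7.97/21.55) = 0.756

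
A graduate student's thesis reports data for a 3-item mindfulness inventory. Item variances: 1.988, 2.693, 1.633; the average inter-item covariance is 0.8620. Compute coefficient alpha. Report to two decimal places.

Σσ²ᵢ = 1.988 + 2.693 + 1.633 = 6.314
Sum of the 3 distinct covariances = 3 × 0.8620 = 2.5860
σ²_T = Σσ²ᵢ + 2·Σcov = 6.314 + 2 × 2.5860 = 11.4860
α = (3/2)·(1 − 6.314/11.4860) = 0.68

coefficient alpha = 0.68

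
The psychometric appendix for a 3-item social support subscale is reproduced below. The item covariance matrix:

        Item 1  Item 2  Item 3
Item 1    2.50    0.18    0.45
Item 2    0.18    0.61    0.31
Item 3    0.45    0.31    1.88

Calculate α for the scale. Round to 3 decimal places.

sum of item variances = 2.50 + 0.61 + 1.88 = 4.99
Sum of the distinct covariances = 0.94
σ²_T = 4.99 + 2 × 0.94 = 6.87
α = (k/(k−1))·(1 − sum of item variances/σ²_T) = (3/2)·(1 − 4.99/6.87) = 0.410

α = 0.410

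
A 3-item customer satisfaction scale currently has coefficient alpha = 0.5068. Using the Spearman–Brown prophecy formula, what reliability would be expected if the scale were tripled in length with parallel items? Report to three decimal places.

predicted reliability = 0.755

Length factor m = 3
α' = m·α / (1 + (m−1)·α)
   = 3 × 0.5068 / (1 + (3 − 1) × 0.5068)
   = 1.5204 / 2.0136 = 0.755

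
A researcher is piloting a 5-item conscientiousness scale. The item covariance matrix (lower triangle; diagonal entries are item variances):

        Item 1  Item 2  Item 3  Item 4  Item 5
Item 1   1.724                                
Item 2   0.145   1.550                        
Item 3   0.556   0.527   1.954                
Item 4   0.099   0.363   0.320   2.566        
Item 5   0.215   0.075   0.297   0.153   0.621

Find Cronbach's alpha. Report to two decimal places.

Σσ²ᵢ = 1.724 + 1.550 + 1.954 + 2.566 + 0.621 = 8.415
Sum of off-diagonal covariances = 2.750
σ²_total = 8.415 + 2 × 2.750 = 13.915
α = (k/(k−1))·(1 − Σσ²ᵢ/σ²_total) = (5/4)·(1 − 8.415/13.915) = 0.49

Cronbach's alpha = 0.49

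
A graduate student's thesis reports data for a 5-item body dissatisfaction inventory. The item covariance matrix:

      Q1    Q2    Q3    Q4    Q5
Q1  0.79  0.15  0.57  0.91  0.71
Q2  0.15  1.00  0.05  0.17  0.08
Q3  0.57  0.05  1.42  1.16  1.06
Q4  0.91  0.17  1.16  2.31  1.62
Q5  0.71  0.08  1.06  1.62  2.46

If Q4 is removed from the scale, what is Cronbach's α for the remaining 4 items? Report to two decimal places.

α = 0.64

Remaining items: Q1, Q2, Q3, Q5 (k = 4).
ΣVar(i) = 0.79 + 1.00 + 1.42 + 2.46 = 5.67
σ²_total = 5.67 + 2 × 2.62 = 10.91
α (item deleted) = (4/3)·(1 − 5.67/10.91) = 0.64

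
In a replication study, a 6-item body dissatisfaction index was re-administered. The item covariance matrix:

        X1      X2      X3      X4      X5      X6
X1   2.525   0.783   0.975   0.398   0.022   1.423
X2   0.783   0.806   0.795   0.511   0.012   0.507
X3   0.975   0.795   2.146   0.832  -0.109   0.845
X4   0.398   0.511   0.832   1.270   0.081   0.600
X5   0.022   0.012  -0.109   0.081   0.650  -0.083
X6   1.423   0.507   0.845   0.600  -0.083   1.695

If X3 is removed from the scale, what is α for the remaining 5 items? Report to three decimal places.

α = 0.688

Remaining items: X1, X2, X4, X5, X6 (k = 5).
ΣVar(i) = 2.525 + 0.806 + 1.270 + 0.650 + 1.695 = 6.946
σ²_T = 6.946 + 2 × 4.254 = 15.454
α (item deleted) = (5/4)·(1 − 6.946/15.454) = 0.688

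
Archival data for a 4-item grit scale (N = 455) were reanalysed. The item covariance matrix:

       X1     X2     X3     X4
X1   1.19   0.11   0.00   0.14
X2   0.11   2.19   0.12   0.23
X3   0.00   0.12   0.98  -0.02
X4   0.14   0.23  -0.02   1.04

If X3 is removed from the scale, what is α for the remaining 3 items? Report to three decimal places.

Remaining items: X1, X2, X4 (k = 3).
Σσ²ᵢ = 1.19 + 2.19 + 1.04 = 4.42
total variance = 4.42 + 2 × 0.48 = 5.38
α (item deleted) = (3/2)·(1 − 4.42/5.38) = 0.268

α = 0.268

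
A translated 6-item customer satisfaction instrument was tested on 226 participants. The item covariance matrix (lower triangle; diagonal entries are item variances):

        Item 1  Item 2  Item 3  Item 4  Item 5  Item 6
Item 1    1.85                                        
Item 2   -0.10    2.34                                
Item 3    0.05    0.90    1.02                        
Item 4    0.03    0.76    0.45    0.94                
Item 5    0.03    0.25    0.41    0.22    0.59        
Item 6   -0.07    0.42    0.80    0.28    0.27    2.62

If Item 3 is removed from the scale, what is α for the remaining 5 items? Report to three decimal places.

Remaining items: Item 1, Item 2, Item 4, Item 5, Item 6 (k = 5).
Σσ²ᵢ = 1.85 + 2.34 + 0.94 + 0.59 + 2.62 = 8.34
Var(T) = 8.34 + 2 × 2.09 = 12.52
α (item deleted) = (5/4)·(1 − 8.34/12.52) = 0.417

α = 0.417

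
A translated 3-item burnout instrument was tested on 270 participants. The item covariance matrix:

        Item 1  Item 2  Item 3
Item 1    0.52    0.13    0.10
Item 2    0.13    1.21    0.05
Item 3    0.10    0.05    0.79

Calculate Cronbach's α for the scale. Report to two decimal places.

Cronbach's α = 0.27

sum of item variances = 0.52 + 1.21 + 0.79 = 2.52
Σ_{i<j} σ_ij = 0.28
Var(T) = 2.52 + 2 × 0.28 = 3.08
α = (k/(k−1))·(1 − sum of item variances/Var(T)) = (3/2)·(1 − 2.52/3.08) = 0.27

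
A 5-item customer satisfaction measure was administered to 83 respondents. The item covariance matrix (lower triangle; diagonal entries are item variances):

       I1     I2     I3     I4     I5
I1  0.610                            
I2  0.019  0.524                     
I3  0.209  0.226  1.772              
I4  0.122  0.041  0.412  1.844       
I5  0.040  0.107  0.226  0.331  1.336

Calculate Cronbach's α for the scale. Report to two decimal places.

Cronbach's α = 0.45

Σσ²ᵢ = 0.610 + 0.524 + 1.772 + 1.844 + 1.336 = 6.086
Sum of the distinct covariances = 1.733
σ²_T = 6.086 + 2 × 1.733 = 9.552
α = (k/(k−1))·(1 − Σσ²ᵢ/σ²_T) = (5/4)·(1 − 6.086/9.552) = 0.45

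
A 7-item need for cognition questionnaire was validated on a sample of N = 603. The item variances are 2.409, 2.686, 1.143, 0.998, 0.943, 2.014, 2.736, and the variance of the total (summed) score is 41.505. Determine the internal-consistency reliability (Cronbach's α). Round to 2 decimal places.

α = 0.80

sum of item variances = 2.409 + 2.686 + 1.143 + 0.998 + 0.943 + 2.014 + 2.736 = 12.929
α = (k/(k−1))·(1 − sum of item variances/σ²_total) = (7/6)·(1 − 12.929/41.505) = 0.80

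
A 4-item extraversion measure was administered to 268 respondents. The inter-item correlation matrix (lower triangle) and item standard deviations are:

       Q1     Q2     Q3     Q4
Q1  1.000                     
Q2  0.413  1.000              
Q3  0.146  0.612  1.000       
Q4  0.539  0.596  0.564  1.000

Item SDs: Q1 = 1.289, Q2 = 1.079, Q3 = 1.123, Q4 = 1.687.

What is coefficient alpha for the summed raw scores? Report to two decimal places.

Σσ²ᵢ = 1.289² + 1.079² + 1.123² + 1.687² = 6.9329
Covariances σ_ij = r_ij · s_i · s_j:
  σ(Q1,Q2) = 0.413 × 1.289 × 1.079 = 0.5744
  σ(Q1,Q3) = 0.146 × 1.289 × 1.123 = 0.2113
  σ(Q1,Q4) = 0.539 × 1.289 × 1.687 = 1.1721
  σ(Q2,Q3) = 0.612 × 1.079 × 1.123 = 0.7416
  σ(Q2,Q4) = 0.596 × 1.079 × 1.687 = 1.0849
  σ(Q3,Q4) = 0.564 × 1.123 × 1.687 = 1.0685
σ²_T = Σσ²ᵢ + 2·Σσ_ij = 6.9329 + 2 × 4.8528 = 16.6385
α = (4/3)·(1 − 6.9329/16.6385) = 0.78

coefficient alpha = 0.78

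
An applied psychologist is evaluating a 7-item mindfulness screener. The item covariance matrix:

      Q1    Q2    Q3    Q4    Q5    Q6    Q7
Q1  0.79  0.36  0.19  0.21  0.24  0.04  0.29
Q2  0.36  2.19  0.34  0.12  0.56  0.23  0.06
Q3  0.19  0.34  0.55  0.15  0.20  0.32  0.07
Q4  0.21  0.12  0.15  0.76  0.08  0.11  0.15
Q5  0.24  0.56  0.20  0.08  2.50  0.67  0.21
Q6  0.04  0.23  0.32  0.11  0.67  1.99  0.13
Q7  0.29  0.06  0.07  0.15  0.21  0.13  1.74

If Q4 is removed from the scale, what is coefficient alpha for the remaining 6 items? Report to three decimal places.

Remaining items: Q1, Q2, Q3, Q5, Q6, Q7 (k = 6).
Σσᵢ² = 0.79 + 2.19 + 0.55 + 2.50 + 1.99 + 1.74 = 9.76
σ²_total = 9.76 + 2 × 3.91 = 17.58
α (item deleted) = (6/5)·(1 − 9.76/17.58) = 0.534

α = 0.534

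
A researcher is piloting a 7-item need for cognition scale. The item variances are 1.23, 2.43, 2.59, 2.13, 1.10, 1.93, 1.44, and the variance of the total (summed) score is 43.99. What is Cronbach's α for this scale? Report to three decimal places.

α = 0.826

ΣVar(i) = 1.23 + 2.43 + 2.59 + 2.13 + 1.10 + 1.93 + 1.44 = 12.85
α = (k/(k−1))·(1 − ΣVar(i)/σ²_total) = (7/6)·(1 − 12.85/43.99) = 0.826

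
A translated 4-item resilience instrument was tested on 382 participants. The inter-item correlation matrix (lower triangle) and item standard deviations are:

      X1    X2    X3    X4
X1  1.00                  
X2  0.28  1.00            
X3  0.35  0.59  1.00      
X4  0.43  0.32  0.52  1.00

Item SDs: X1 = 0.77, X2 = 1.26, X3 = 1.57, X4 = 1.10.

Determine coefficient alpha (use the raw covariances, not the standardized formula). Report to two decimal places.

Σσ²ᵢ = 0.77² + 1.26² + 1.57² + 1.10² = 5.8554
Covariances σ_ij = r_ij · s_i · s_j:
  σ(X1,X2) = 0.28 × 0.77 × 1.26 = 0.2717
  σ(X1,X3) = 0.35 × 0.77 × 1.57 = 0.4231
  σ(X1,X4) = 0.43 × 0.77 × 1.10 = 0.3642
  σ(X2,X3) = 0.59 × 1.26 × 1.57 = 1.1671
  σ(X2,X4) = 0.32 × 1.26 × 1.10 = 0.4435
  σ(X3,X4) = 0.52 × 1.57 × 1.10 = 0.8980
σ²_T = Σσ²ᵢ + 2·Σσ_ij = 5.8554 + 2 × 3.5676 = 12.9906
α = (4/3)·(1 − 5.8554/12.9906) = 0.73

α = 0.73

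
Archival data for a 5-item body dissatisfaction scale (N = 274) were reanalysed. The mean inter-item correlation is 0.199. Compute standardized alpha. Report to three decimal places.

Standardized α = k·r̄ / (1 + (k−1)·r̄) = 5 × 0.199 / (1 + 4 × 0.199)
  = 0.9950 / 1.7960 = 0.554

α = 0.554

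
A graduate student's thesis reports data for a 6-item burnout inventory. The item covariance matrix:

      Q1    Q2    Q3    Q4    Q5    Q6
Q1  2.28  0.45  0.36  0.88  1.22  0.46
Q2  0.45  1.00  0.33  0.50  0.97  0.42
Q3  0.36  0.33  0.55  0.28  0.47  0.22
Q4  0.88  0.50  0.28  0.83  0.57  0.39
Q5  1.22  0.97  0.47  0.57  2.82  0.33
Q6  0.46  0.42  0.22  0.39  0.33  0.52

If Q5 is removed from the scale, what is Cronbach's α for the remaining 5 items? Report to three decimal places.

Remaining items: Q1, Q2, Q3, Q4, Q6 (k = 5).
sum of item variances = 2.28 + 1.00 + 0.55 + 0.83 + 0.52 = 5.18
total variance = 5.18 + 2 × 4.29 = 13.76
α (item deleted) = (5/4)·(1 − 5.18/13.76) = 0.779

Cronbach's α = 0.779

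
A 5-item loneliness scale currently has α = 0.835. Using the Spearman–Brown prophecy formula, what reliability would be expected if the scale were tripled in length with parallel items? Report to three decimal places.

Length factor m = 3
α' = m·α / (1 + (m−1)·α)
   = 3 × 0.835 / (1 + (3 − 1) × 0.835)
   = 2.5050 / 2.6700 = 0.938

predicted reliability = 0.938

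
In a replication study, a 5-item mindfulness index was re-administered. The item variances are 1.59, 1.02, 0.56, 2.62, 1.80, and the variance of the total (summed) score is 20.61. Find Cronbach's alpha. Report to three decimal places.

Σσ²ᵢ = 1.59 + 1.02 + 0.56 + 2.62 + 1.80 = 7.59
α = (k/(k−1))·(1 − Σσ²ᵢ/total variance) = (5/4)·(1 − 7.59/20.61) = 0.790

Cronbach's alpha = 0.790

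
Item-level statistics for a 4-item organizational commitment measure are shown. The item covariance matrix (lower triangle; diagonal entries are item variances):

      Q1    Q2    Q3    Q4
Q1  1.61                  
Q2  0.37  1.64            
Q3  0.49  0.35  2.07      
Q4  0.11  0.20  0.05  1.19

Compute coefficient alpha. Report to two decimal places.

ΣVar(i) = 1.61 + 1.64 + 2.07 + 1.19 = 6.51
Sum of the distinct covariances = 1.57
total variance = 6.51 + 2 × 1.57 = 9.65
α = (k/(k−1))·(1 − ΣVar(i)/total variance) = (4/3)·(1 − 6.51/9.65) = 0.43

α = 0.43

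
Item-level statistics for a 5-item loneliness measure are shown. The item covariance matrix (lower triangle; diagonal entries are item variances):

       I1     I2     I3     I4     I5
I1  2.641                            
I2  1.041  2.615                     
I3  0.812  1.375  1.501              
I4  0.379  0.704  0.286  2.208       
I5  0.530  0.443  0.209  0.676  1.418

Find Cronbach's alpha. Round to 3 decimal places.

ΣVar(i) = 2.641 + 2.615 + 1.501 + 2.208 + 1.418 = 10.383
Σ_{i<j} σ_ij = 6.455
σ²_T = 10.383 + 2 × 6.455 = 23.293
α = (k/(k−1))·(1 − ΣVar(i)/σ²_T) = (5/4)·(1 − 10.383/23.293) = 0.693

α = 0.693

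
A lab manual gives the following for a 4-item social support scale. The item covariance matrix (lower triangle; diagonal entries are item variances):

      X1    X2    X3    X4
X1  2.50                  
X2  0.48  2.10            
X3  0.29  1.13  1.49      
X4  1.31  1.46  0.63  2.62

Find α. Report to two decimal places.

α = 0.73

ΣVar(i) = 2.50 + 2.10 + 1.49 + 2.62 = 8.71
Σ_{i<j} σ_ij = 5.30
σ²_T = 8.71 + 2 × 5.30 = 19.31
α = (k/(k−1))·(1 − ΣVar(i)/σ²_T) = (4/3)·(1 − 8.71/19.31) = 0.73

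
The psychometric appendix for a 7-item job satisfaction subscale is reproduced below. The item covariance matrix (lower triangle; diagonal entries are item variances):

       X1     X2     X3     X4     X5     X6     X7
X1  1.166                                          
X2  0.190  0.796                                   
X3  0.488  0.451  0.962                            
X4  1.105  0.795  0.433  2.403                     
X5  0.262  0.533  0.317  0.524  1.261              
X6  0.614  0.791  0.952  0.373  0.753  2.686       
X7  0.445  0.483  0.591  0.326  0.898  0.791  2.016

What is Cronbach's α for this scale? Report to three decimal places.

sum of item variances = 1.166 + 0.796 + 0.962 + 2.403 + 1.261 + 2.686 + 2.016 = 11.290
Sum of off-diagonal covariances = 12.115
total variance = 11.290 + 2 × 12.115 = 35.520
α = (k/(k−1))·(1 − sum of item variances/total variance) = (7/6)·(1 − 11.290/35.520) = 0.796

Cronbach's α = 0.796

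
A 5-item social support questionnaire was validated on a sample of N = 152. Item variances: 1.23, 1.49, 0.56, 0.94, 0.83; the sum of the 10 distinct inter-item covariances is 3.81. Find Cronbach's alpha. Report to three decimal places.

Σσᵢ² = 1.23 + 1.49 + 0.56 + 0.94 + 0.83 = 5.05
Sum of distinct covariances = 3.81
σ²_total = Σσᵢ² + 2·Σcov = 5.05 + 2 × 3.81 = 12.67
α = (5/4)·(1 − 5.05/12.67) = 0.752

Cronbach's alpha = 0.752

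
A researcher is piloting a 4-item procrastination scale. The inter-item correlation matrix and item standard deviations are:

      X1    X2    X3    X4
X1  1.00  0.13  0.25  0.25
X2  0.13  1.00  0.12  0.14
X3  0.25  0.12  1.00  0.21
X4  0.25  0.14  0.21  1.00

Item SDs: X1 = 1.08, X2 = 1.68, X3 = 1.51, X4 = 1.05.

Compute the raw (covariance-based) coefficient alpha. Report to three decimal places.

α = 0.439

Σσ²ᵢ = 1.08² + 1.68² + 1.51² + 1.05² = 7.3714
Covariances σ_ij = r_ij · s_i · s_j:
  σ(X1,X2) = 0.13 × 1.08 × 1.68 = 0.2359
  σ(X1,X3) = 0.25 × 1.08 × 1.51 = 0.4077
  σ(X1,X4) = 0.25 × 1.08 × 1.05 = 0.2835
  σ(X2,X3) = 0.12 × 1.68 × 1.51 = 0.3044
  σ(X2,X4) = 0.14 × 1.68 × 1.05 = 0.2470
  σ(X3,X4) = 0.21 × 1.51 × 1.05 = 0.3330
σ²_T = Σσ²ᵢ + 2·Σσ_ij = 7.3714 + 2 × 1.8115 = 10.9944
α = (4/3)·(1 − 7.3714/10.9944) = 0.439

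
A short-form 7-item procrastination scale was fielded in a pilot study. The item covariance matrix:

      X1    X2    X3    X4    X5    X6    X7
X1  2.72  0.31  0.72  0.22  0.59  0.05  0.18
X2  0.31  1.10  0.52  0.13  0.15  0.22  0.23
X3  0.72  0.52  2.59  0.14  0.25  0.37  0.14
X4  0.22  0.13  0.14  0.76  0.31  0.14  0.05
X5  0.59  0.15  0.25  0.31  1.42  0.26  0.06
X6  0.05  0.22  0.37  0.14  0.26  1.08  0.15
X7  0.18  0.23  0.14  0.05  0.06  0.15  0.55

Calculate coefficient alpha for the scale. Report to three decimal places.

α = 0.588

Σσᵢ² = 2.72 + 1.10 + 2.59 + 0.76 + 1.42 + 1.08 + 0.55 = 10.22
Σ_{i<j} σ_ij = 5.19
Var(T) = 10.22 + 2 × 5.19 = 20.60
α = (k/(k−1))·(1 − Σσᵢ²/Var(T)) = (7/6)·(1 − 10.22/20.60) = 0.588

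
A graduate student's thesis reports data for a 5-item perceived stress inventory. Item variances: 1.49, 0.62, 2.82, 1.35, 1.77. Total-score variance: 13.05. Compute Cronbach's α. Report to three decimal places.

α = 0.479

Σσᵢ² = 1.49 + 0.62 + 2.82 + 1.35 + 1.77 = 8.05
α = (k/(k−1))·(1 − Σσᵢ²/total variance) = (5/4)·(1 − 8.05/13.05) = 0.479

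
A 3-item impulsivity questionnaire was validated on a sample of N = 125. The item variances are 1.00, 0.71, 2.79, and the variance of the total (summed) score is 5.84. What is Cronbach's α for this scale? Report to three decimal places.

Σσ²ᵢ = 1.00 + 0.71 + 2.79 = 4.50
α = (k/(k−1))·(1 − Σσ²ᵢ/Var(T)) = (3/2)·(1 − 4.50/5.84) = 0.344

α = 0.344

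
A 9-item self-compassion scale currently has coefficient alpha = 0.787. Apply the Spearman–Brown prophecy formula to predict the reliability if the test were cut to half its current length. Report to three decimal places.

Length factor m = 1/2
α' = m·α / (1 − (1−m)·α)
   = 1/2 × 0.787 / (1 − (1 − 1/2) × 0.787)
   = 0.3935 / 0.6065 = 0.649

predicted reliability = 0.649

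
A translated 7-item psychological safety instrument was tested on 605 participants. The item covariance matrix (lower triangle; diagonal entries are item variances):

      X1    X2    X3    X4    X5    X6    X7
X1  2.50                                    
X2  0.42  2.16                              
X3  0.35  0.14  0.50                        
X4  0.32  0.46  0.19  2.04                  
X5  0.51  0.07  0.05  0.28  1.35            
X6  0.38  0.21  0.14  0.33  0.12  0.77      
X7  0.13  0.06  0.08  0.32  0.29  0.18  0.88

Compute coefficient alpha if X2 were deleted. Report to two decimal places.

α = 0.57

Remaining items: X1, X3, X4, X5, X6, X7 (k = 6).
sum of item variances = 2.50 + 0.50 + 2.04 + 1.35 + 0.77 + 0.88 = 8.04
Var(T) = 8.04 + 2 × 3.67 = 15.38
α (item deleted) = (6/5)·(1 − 8.04/15.38) = 0.57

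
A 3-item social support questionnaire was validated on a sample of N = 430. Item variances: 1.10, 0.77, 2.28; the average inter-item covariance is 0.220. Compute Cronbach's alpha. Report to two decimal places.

Σσ²ᵢ = 1.10 + 0.77 + 2.28 = 4.15
Sum of the 3 distinct covariances = 3 × 0.220 = 0.660
σ²_total = Σσ²ᵢ + 2·Σcov = 4.15 + 2 × 0.660 = 5.470
α = (3/2)·(1 − 4.15/5.470) = 0.36

Cronbach's alpha = 0.36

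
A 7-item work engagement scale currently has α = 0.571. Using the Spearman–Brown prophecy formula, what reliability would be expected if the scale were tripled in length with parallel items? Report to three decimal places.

Length factor m = 3
α' = m·α / (1 + (m−1)·α)
   = 3 × 0.571 / (1 + (3 − 1) × 0.571)
   = 1.7130 / 2.1420 = 0.800

predicted reliability = 0.800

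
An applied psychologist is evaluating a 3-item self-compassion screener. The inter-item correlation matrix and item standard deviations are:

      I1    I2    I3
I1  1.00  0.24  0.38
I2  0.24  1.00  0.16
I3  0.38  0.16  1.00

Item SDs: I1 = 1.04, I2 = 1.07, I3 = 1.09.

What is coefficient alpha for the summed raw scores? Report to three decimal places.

α = 0.512

Σσ²ᵢ = 1.04² + 1.07² + 1.09² = 3.4146
Covariances σ_ij = r_ij · s_i · s_j:
  σ(I1,I2) = 0.24 × 1.04 × 1.07 = 0.2671
  σ(I1,I3) = 0.38 × 1.04 × 1.09 = 0.4308
  σ(I2,I3) = 0.16 × 1.07 × 1.09 = 0.1866
σ²_T = Σσ²ᵢ + 2·Σσ_ij = 3.4146 + 2 × 0.8845 = 5.1836
α = (3/2)·(1 − 3.4146/5.1836) = 0.512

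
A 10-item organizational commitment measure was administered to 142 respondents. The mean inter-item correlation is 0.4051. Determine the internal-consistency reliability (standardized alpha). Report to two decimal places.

standardized alpha = 0.87

Standardized α = k·r̄ / (1 + (k−1)·r̄) = 10 × 0.4051 / (1 + 9 × 0.4051)
  = 4.0510 / 4.6459 = 0.87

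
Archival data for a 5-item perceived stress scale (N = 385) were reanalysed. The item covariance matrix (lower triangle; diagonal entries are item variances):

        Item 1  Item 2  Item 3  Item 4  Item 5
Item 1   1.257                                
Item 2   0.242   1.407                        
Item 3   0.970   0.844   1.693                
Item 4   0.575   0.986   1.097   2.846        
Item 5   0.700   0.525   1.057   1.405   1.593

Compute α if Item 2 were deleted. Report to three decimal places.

Remaining items: Item 1, Item 3, Item 4, Item 5 (k = 4).
ΣVar(i) = 1.257 + 1.693 + 2.846 + 1.593 = 7.389
Var(T) = 7.389 + 2 × 5.804 = 18.997
α (item deleted) = (4/3)·(1 − 7.389/18.997) = 0.815

α = 0.815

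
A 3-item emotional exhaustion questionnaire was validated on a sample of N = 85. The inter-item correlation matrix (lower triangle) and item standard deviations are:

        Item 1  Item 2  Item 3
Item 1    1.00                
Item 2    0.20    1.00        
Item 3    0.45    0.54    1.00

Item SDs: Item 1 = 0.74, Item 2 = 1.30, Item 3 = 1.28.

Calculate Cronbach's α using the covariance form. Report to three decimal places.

Σσ²ᵢ = 0.74² + 1.30² + 1.28² = 3.8760
Covariances σ_ij = r_ij · s_i · s_j:
  σ(Item 1,Item 2) = 0.20 × 0.74 × 1.30 = 0.1924
  σ(Item 1,Item 3) = 0.45 × 0.74 × 1.28 = 0.4262
  σ(Item 2,Item 3) = 0.54 × 1.30 × 1.28 = 0.8986
σ²_T = Σσ²ᵢ + 2·Σσ_ij = 3.8760 + 2 × 1.5172 = 6.9104
α = (3/2)·(1 − 3.8760/6.9104) = 0.659

Cronbach's α = 0.659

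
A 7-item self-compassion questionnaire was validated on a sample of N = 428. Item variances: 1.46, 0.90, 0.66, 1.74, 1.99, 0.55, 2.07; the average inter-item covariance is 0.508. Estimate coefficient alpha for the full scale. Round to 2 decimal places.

coefficient alpha = 0.81

Σσᵢ² = 1.46 + 0.90 + 0.66 + 1.74 + 1.99 + 0.55 + 2.07 = 9.37
Sum of the 21 distinct covariances = 21 × 0.508 = 10.668
σ²_total = Σσᵢ² + 2·Σcov = 9.37 + 2 × 10.668 = 30.706
α = (7/6)·(1 − 9.37/30.706) = 0.81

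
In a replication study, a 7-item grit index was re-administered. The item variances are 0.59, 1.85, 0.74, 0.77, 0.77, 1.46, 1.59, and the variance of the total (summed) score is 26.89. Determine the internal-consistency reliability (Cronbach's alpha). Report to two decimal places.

sum of item variances = 0.59 + 1.85 + 0.74 + 0.77 + 0.77 + 1.46 + 1.59 = 7.77
α = (k/(k−1))·(1 − sum of item variances/σ²_total) = (7/6)·(1 − 7.77/26.89) = 0.83

α = 0.83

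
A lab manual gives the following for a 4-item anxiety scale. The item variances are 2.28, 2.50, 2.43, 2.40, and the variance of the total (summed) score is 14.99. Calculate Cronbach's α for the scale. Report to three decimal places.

α = 0.479

Σσ²ᵢ = 2.28 + 2.50 + 2.43 + 2.40 = 9.61
α = (k/(k−1))·(1 − Σσ²ᵢ/Var(T)) = (4/3)·(1 − 9.61/14.99) = 0.479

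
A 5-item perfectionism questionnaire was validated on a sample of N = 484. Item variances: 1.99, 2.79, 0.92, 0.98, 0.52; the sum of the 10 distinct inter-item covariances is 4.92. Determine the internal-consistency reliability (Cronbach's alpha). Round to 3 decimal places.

α = 0.722

Σσᵢ² = 1.99 + 2.79 + 0.92 + 0.98 + 0.52 = 7.20
Sum of distinct covariances = 4.92
σ²_T = Σσᵢ² + 2·Σcov = 7.20 + 2 × 4.92 = 17.04
α = (5/4)·(1 − 7.20/17.04) = 0.722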